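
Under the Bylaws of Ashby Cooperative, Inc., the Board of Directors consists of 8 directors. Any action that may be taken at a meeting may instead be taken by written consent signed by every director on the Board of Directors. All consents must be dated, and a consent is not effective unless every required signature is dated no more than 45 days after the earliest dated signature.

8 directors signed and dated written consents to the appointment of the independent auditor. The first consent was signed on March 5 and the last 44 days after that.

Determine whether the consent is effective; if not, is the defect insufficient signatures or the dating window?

Signatures required: every one of 8 — unanimous means all 8, so 8 needed; 8 signed. Sufficient.
Dating window: the latest signature is 44 days after the earliest; the limit is 45 days. Within the window.

Effective — both the signature and dating-window requirements are satisfied.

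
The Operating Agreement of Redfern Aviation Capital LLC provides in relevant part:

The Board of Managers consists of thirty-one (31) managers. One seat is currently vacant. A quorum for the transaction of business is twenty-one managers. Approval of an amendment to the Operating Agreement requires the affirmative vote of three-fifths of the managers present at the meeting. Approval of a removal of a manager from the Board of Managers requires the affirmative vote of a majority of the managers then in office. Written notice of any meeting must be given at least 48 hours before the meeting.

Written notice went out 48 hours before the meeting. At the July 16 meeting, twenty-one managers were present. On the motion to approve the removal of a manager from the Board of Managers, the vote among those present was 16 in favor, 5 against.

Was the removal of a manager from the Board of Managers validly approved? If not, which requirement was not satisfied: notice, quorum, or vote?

Valid — all requirements satisfied.

Notice: 48 hours given; 48 required (48 ≥ 48). Satisfied.
Quorum: 21 present; quorum is 21. Satisfied.
Vote: the removal of a manager from the Board of Managers requires a majority of the managers then in office (30). A majority of 30 is 16, so 16 affirmative votes are needed; 16 voted in favor. Satisfied.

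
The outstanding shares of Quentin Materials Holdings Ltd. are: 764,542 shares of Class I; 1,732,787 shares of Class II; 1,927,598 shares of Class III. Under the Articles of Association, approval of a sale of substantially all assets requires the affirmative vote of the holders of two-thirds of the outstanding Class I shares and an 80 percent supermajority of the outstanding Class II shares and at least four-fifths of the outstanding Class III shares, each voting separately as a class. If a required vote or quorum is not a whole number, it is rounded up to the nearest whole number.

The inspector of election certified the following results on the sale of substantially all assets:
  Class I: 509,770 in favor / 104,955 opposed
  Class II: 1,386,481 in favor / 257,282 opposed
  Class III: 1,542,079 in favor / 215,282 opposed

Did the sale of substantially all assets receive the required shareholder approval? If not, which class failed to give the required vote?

Class I: 2/3 of 764542 = 509694.67, rounded up to 509695; 509,695 required, 509,770 in favor — approved.
Class II: 4/5 of 1732787 = 1386229.60, rounded up to 1386230; 1,386,230 required, 1,386,481 in favor — approved.
Class III: 4/5 of 1927598 = 1542078.40, rounded up to 1542079; 1,542,079 required, 1,542,079 in favor — approved.

Approved — every class gave the required vote.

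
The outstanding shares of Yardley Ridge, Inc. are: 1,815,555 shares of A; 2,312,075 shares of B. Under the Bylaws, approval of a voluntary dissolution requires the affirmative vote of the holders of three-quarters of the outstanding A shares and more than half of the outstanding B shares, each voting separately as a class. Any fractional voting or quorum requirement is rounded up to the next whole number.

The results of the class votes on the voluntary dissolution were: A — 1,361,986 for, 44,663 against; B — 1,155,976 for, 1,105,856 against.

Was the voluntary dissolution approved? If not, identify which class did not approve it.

Not approved — the B shares did not give the required vote.

A: 3/4 of 1815555 = 1361666.25, rounded up to 1361667; 1,361,667 required, 1,361,986 in favor — approved.
B: a majority of 2312075 is 1156038; 1,156,038 required, 1,155,976 in favor — not approved.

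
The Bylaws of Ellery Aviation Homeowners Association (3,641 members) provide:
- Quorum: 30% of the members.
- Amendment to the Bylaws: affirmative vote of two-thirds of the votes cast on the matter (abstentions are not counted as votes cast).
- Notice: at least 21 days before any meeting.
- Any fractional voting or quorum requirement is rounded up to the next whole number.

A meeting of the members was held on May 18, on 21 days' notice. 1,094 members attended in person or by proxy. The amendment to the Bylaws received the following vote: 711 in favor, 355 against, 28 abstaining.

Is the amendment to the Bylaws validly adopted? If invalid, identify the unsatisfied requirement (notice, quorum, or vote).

Valid — all requirements satisfied.

Notice: 21 days given; 21 required. Satisfied.
Quorum: 30% of 3,641 = 1,092.30, rounded up to 1,093; 1,094 present. Satisfied.
Vote: requires two-thirds of the votes cast (1,094 − 28 abstaining = 1,066); 2/3 of 1066 = 710.67, rounded up to 711, so 711 needed; 711 in favor. Satisfied.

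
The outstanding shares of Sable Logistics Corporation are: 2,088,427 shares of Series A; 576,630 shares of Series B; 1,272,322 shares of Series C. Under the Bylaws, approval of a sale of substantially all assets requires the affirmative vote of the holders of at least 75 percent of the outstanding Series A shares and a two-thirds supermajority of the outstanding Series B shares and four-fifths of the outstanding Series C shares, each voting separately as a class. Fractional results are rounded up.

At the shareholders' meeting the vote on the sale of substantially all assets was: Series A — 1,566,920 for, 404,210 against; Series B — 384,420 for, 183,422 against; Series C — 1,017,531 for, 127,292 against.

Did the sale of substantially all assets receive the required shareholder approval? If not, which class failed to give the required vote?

Series A: 3/4 of 2088427 = 1566320.25, rounded up to 1566321; 1,566,321 required, 1,566,920 in favor — approved.
Series B: 2/3 of 576630 = 384420; 384,420 required, 384,420 in favor — approved.
Series C: 4/5 of 1272322 = 1017857.60, rounded up to 1017858; 1,017,858 required, 1,017,531 in favor — not approved.

Not approved — the Series C shares did not give the required vote.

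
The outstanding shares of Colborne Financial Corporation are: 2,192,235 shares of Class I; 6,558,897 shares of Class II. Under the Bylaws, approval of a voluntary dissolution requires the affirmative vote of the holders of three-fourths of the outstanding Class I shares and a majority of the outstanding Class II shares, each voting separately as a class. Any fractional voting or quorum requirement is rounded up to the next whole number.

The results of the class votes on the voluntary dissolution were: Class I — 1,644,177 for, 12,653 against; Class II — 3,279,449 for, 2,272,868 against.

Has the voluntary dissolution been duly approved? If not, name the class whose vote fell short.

Class I: 3/4 of 2192235 = 1644176.25, rounded up to 1644177; 1,644,177 required, 1,644,177 in favor — approved.
Class II: a majority of 6558897 is 3279449; 3,279,449 required, 3,279,449 in favor — approved.

Approved — every class gave the required vote.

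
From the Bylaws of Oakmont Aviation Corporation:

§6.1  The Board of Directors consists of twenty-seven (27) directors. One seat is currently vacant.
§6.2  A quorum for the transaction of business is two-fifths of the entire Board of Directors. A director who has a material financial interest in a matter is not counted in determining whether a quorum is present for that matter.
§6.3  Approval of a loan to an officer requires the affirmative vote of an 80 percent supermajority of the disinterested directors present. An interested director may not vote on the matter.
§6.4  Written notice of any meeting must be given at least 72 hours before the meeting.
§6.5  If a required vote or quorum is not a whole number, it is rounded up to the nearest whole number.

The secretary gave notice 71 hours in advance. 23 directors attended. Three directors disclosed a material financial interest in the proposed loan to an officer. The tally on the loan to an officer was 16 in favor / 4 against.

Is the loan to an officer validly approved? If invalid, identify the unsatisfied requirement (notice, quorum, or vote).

Notice: 71 hours given; 72 required (71 < 72). Not satisfied.
Quorum: 23 present, but the 3 interested directors do not count, leaving 20. Quorum is 11. Satisfied.
Vote: the loan to an officer requires four-fifths of the disinterested directors present (23 − 3 = 20). 4/5 of 20 = 16, so 16 affirmative votes are needed; 16 voted in favor. Satisfied.

Invalid — notice requirement not satisfied.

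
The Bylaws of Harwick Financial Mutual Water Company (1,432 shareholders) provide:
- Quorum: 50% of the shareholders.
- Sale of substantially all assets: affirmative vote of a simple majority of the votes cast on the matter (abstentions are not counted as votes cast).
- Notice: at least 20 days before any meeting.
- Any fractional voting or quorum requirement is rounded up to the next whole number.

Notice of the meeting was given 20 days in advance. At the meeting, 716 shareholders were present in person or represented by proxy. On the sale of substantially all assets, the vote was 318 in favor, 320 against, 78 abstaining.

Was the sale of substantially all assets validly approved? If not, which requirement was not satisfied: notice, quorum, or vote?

Notice: 20 days given; 20 required. Satisfied.
Quorum: 50% of 1,432 = 716; 716 present. Satisfied.
Vote: requires a majority of the votes cast (716 − 78 abstaining = 638); a majority of 638 is 320, so 320 needed; 318 in favor. Not satisfied.

Invalid — vote requirement not satisfied.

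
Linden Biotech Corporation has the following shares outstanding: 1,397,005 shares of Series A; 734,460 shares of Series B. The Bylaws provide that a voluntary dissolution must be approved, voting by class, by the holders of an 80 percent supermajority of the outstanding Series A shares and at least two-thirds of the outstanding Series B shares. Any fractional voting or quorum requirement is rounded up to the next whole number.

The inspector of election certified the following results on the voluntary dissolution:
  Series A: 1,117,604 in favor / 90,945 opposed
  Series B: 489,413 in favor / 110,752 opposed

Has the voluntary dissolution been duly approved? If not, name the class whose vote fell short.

Not approved — the Series B shares did not give the required vote.

Series A: 4/5 of 1397005 = 1117604; 1,117,604 required, 1,117,604 in favor — approved.
Series B: 2/3 of 734460 = 489640; 489,640 required, 489,413 in favor — not approved.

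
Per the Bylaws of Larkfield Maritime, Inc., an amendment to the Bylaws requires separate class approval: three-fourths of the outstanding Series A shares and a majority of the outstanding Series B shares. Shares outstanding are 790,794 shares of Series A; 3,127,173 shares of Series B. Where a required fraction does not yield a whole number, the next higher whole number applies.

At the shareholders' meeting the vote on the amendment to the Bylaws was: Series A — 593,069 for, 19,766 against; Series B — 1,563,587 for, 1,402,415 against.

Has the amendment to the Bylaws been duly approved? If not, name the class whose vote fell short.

Not approved — the Series A shares did not give the required vote.

Series A: 3/4 of 790794 = 593095.50, rounded up to 593096; 593,096 required, 593,069 in favor — not approved.
Series B: a majority of 3127173 is 1563587; 1,563,587 required, 1,563,587 in favor — approved.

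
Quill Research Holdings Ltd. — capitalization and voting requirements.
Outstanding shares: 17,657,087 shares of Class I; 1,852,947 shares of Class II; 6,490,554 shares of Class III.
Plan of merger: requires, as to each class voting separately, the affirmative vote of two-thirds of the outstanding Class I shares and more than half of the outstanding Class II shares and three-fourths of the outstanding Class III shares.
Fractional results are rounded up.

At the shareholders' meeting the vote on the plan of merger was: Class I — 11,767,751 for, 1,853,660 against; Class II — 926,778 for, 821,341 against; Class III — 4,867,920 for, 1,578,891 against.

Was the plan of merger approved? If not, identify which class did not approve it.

Not approved — the Class I shares did not give the required vote.

Class I: 2/3 of 17657087 = 11771391.33, rounded up to 11771392; 11,771,392 required, 11,767,751 in favor — not approved.
Class II: a majority of 1852947 is 926474; 926,474 required, 926,778 in favor — approved.
Class III: 3/4 of 6490554 = 4867915.50, rounded up to 4867916; 4,867,916 required, 4,867,920 in favor — approved.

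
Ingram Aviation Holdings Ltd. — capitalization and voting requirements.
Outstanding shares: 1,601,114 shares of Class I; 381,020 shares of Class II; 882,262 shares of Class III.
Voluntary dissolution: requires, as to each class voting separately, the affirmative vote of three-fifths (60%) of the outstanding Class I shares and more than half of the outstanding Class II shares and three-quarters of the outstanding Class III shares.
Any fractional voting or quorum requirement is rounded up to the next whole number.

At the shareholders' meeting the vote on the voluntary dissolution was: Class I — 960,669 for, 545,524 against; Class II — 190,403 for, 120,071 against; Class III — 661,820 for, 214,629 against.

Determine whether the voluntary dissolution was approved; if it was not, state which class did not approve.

Not approved — the Class II shares did not give the required vote.

Class I: 3/5 of 1601114 = 960668.40, rounded up to 960669; 960,669 required, 960,669 in favor — approved.
Class II: a majority of 381020 is 190511; 190,511 required, 190,403 in favor — not approved.
Class III: 3/4 of 882262 = 661696.50, rounded up to 661697; 661,697 required, 661,820 in favor — approved.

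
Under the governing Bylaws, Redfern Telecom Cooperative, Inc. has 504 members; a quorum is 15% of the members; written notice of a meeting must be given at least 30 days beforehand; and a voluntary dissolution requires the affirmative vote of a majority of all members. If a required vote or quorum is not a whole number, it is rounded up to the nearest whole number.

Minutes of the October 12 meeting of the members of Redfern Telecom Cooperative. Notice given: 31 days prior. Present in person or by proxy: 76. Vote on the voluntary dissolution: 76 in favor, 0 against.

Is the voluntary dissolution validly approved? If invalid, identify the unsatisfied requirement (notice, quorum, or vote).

Notice: 31 days given; 30 required. Satisfied.
Quorum: 15% of 504 = 75.60, rounded up to 76; 76 present. Satisfied.
Vote: requires a majority of all members (504); a majority of 504 is 253, so 253 needed; 76 in favor. Not satisfied.

Invalid — vote requirement not satisfied.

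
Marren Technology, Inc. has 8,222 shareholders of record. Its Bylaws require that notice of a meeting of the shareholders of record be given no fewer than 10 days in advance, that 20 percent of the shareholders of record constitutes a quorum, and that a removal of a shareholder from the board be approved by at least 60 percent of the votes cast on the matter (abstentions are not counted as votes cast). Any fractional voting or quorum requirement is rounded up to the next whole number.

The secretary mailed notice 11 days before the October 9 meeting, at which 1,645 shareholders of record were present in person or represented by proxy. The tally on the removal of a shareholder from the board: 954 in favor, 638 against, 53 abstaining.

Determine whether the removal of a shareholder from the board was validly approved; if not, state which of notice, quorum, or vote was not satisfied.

Notice: 11 days given; 10 required. Satisfied.
Quorum: 20% of 8,222 = 1,644.40, rounded up to 1,645; 1,645 present. Satisfied.
Vote: requires three-fifths of the votes cast (1,645 − 53 abstaining = 1,592); 3/5 of 1592 = 955.20, rounded up to 956, so 956 needed; 954 in favor. Not satisfied.

Invalid — vote requirement not satisfied.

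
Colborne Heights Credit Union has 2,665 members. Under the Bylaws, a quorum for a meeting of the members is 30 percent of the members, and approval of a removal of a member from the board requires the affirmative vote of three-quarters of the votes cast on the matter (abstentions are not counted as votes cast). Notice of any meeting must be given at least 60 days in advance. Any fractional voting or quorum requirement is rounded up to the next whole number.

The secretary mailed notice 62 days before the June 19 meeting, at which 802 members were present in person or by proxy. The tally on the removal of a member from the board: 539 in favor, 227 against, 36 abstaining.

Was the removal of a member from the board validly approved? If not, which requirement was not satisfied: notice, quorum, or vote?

Invalid — vote requirement not satisfied.

Notice: 62 days given; 60 required. Satisfied.
Quorum: 30% of 2,665 = 799.50, rounded up to 800; 802 present. Satisfied.
Vote: requires three-fourths of the votes cast (802 − 36 abstaining = 766); 3/4 of 766 = 574.50, rounded up to 575, so 575 needed; 539 in favor. Not satisfied.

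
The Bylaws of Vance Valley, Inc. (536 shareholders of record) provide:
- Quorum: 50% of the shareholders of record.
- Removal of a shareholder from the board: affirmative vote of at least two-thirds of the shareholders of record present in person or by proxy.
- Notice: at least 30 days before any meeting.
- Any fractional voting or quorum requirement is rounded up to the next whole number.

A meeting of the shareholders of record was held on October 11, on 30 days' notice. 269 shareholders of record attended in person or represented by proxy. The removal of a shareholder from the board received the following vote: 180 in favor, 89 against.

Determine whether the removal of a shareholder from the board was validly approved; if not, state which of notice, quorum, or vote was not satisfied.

Valid — all requirements satisfied.

Notice: 30 days given; 30 required. Satisfied.
Quorum: 50% of 536 = 268; 269 present. Satisfied.
Vote: requires two-thirds of those present (269); 2/3 of 269 = 179.33, rounded up to 180, so 180 needed; 180 in favor. Satisfied.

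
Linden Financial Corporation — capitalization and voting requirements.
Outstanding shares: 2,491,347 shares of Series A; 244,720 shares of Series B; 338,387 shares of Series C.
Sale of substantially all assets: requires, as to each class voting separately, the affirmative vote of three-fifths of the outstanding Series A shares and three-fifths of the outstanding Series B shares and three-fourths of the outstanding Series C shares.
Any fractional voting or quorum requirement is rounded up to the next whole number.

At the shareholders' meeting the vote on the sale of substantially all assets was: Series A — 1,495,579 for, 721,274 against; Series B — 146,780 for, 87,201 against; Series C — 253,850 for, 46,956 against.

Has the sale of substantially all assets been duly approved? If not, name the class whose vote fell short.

Series A: 3/5 of 2491347 = 1494808.20, rounded up to 1494809; 1,494,809 required, 1,495,579 in favor — approved.
Series B: 3/5 of 244720 = 146832; 146,832 required, 146,780 in favor — not approved.
Series C: 3/4 of 338387 = 253790.25, rounded up to 253791; 253,791 required, 253,850 in favor — approved.

Not approved — the Series B shares did not give the required vote.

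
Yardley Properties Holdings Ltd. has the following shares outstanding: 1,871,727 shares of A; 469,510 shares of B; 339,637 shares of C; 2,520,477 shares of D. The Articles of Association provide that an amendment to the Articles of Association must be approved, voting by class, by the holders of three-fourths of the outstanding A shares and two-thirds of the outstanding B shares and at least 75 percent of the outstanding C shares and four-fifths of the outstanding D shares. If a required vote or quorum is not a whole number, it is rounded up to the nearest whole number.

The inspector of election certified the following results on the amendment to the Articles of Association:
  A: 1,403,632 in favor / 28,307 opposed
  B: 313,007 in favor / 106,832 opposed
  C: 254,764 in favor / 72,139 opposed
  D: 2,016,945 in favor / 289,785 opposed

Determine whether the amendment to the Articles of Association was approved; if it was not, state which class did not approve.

A: 3/4 of 1871727 = 1403795.25, rounded up to 1403796; 1,403,796 required, 1,403,632 in favor — not approved.
B: 2/3 of 469510 = 313006.67, rounded up to 313007; 313,007 required, 313,007 in favor — approved.
C: 3/4 of 339637 = 254727.75, rounded up to 254728; 254,728 required, 254,764 in favor — approved.
D: 4/5 of 2520477 = 2016381.60, rounded up to 2016382; 2,016,382 required, 2,016,945 in favor — approved.

Not approved — the A shares did not give the required vote.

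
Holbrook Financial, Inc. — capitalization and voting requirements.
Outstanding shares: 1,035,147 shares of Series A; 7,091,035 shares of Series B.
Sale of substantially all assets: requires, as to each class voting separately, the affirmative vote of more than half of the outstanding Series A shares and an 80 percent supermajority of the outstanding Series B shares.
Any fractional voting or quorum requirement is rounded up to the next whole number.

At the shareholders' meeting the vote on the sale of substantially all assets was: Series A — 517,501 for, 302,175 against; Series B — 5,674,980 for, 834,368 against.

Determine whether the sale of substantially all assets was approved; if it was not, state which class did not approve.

Not approved — the Series A shares did not give the required vote.

Series A: a majority of 1035147 is 517574; 517,574 required, 517,501 in favor — not approved.
Series B: 4/5 of 7091035 = 5672828; 5,672,828 required, 5,674,980 in favor — approved.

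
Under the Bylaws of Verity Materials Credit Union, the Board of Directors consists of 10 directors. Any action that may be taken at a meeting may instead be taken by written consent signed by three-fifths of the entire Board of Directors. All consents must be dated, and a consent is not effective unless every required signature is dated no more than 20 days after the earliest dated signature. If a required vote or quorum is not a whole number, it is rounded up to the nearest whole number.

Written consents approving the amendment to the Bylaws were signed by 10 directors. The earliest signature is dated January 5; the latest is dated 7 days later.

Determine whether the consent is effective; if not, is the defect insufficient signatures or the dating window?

Effective — both the signature and dating-window requirements are satisfied.

Signatures required: three-fifths of 10 — 3/5 of 10 = 6, so 6 needed; 10 signed. Sufficient.
Dating window: the latest signature is 7 days after the earliest; the limit is 20 days. Within the window.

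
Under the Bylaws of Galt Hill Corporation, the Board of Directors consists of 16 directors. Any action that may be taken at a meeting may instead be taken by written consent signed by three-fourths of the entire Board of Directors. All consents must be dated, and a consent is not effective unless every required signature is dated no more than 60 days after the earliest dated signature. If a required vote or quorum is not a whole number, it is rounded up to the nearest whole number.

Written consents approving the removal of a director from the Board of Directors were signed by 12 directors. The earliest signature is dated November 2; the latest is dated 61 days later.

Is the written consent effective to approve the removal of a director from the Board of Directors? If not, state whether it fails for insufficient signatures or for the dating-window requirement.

Not effective — dating-window requirement not satisfied.

Signatures required: three-fourths of 16 — 3/4 of 16 = 12, so 12 needed; 12 signed. Sufficient.
Dating window: the latest signature is 61 days after the earliest; the limit is 60 days. Outside the window.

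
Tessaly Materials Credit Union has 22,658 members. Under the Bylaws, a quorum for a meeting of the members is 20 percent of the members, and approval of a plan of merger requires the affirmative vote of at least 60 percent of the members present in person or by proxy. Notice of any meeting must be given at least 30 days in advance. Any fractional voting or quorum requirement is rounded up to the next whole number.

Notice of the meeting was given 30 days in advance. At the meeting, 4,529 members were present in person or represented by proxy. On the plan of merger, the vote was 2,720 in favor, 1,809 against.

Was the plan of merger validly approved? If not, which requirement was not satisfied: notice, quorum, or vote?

Notice: 30 days given; 30 required. Satisfied.
Quorum: 20% of 22,658 = 4,531.60, rounded up to 4,532; 4,529 present. Not satisfied.
Vote: requires three-fifths of those present (4,529); 3/5 of 4529 = 2717.40, rounded up to 2718, so 2,718 needed; 2,720 in favor. Satisfied.

Invalid — quorum requirement not satisfied.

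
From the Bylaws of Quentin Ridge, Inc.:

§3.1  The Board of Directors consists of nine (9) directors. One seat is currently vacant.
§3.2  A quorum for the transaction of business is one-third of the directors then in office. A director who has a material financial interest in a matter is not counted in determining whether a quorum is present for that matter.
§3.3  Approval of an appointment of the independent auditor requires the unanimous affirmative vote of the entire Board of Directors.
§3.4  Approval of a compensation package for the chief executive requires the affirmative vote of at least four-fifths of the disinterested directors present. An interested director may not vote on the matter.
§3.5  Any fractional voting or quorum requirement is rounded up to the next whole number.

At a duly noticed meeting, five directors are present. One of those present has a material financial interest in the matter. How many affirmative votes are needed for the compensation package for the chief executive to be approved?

The compensation package for the chief executive requires four-fifths of the disinterested directors present (5 − 1 = 4).
4/5 of 4 = 3.20, rounded up to 4.

4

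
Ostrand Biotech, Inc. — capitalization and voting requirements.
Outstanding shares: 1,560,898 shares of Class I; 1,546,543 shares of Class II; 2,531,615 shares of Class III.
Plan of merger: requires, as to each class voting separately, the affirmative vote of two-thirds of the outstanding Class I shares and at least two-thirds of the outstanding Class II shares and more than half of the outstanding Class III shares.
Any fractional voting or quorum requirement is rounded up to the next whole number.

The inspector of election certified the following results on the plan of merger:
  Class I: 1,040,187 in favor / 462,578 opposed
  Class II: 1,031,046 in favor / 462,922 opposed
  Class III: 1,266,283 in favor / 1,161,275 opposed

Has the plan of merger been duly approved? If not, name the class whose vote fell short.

Not approved — the Class I shares did not give the required vote.

Class I: 2/3 of 1560898 = 1040598.67, rounded up to 1040599; 1,040,599 required, 1,040,187 in favor — not approved.
Class II: 2/3 of 1546543 = 1031028.67, rounded up to 1031029; 1,031,029 required, 1,031,046 in favor — approved.
Class III: a majority of 2531615 is 1265808; 1,265,808 required, 1,266,283 in favor — approved.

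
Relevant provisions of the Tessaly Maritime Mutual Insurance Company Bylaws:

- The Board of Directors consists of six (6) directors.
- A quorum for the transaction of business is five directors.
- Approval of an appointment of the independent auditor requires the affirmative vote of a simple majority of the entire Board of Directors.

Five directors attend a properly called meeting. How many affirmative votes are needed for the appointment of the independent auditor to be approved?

The appointment of the independent auditor requires a majority of the entire Board of Directors (6).
A majority of 6 is 4.

4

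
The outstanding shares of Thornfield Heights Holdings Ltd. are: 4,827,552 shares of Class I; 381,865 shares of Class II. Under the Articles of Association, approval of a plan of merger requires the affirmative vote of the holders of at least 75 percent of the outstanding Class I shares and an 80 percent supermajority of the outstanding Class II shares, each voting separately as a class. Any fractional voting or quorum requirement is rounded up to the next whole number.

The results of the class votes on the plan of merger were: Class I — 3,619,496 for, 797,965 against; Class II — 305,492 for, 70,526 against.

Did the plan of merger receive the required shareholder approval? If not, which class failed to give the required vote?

Not approved — the Class I shares did not give the required vote.

Class I: 3/4 of 4827552 = 3620664; 3,620,664 required, 3,619,496 in favor — not approved.
Class II: 4/5 of 381865 = 305492; 305,492 required, 305,492 in favor — approved.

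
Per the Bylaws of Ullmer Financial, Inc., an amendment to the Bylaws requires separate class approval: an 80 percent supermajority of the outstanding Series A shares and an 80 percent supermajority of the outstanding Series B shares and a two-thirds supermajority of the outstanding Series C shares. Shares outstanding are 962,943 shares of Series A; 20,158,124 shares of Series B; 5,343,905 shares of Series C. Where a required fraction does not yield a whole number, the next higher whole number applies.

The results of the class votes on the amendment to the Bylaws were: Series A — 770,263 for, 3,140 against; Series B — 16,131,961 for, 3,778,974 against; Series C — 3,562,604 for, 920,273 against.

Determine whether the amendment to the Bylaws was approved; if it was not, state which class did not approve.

Series A: 4/5 of 962943 = 770354.40, rounded up to 770355; 770,355 required, 770,263 in favor — not approved.
Series B: 4/5 of 20158124 = 16126499.20, rounded up to 16126500; 16,126,500 required, 16,131,961 in favor — approved.
Series C: 2/3 of 5343905 = 3562603.33, rounded up to 3562604; 3,562,604 required, 3,562,604 in favor — approved.

Not approved — the Series A shares did not give the required vote.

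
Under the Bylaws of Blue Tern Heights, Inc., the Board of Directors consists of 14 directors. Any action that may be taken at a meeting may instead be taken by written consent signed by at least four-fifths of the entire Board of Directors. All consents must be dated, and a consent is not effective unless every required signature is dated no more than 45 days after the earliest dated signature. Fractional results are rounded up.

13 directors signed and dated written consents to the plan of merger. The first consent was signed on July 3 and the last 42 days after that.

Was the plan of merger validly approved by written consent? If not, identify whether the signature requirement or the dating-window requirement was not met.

Effective — both the signature and dating-window requirements are satisfied.

Signatures required: at least four-fifths of 14 — 4/5 of 14 = 11.20, rounded up to 12, so 12 needed; 13 signed. Sufficient.
Dating window: the latest signature is 42 days after the earliest; the limit is 45 days. Within the window.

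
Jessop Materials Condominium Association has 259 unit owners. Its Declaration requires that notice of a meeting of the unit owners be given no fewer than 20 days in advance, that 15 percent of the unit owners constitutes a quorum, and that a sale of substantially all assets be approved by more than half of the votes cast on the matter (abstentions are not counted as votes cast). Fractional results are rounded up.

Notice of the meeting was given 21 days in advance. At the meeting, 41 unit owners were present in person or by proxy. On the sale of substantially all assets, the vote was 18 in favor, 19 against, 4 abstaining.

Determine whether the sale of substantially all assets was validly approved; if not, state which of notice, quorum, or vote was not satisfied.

Invalid — vote requirement not satisfied.

Notice: 21 days given; 20 required. Satisfied.
Quorum: 15% of 259 = 38.85, rounded up to 39; 41 present. Satisfied.
Vote: requires a majority of the votes cast (41 − 4 abstaining = 37); a majority of 37 is 19, so 19 needed; 18 in favor. Not satisfied.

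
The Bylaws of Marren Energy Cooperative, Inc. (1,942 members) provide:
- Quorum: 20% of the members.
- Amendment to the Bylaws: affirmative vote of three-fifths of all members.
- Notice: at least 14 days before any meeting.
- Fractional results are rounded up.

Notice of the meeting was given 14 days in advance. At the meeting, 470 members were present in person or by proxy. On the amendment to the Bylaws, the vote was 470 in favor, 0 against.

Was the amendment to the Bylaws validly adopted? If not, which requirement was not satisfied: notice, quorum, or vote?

Notice: 14 days given; 14 required. Satisfied.
Quorum: 20% of 1,942 = 388.40, rounded up to 389; 470 present. Satisfied.
Vote: requires three-fifths of all members (1,942); 3/5 of 1942 = 1165.20, rounded up to 1166, so 1,166 needed; 470 in favor. Not satisfied.

Invalid — vote requirement not satisfied.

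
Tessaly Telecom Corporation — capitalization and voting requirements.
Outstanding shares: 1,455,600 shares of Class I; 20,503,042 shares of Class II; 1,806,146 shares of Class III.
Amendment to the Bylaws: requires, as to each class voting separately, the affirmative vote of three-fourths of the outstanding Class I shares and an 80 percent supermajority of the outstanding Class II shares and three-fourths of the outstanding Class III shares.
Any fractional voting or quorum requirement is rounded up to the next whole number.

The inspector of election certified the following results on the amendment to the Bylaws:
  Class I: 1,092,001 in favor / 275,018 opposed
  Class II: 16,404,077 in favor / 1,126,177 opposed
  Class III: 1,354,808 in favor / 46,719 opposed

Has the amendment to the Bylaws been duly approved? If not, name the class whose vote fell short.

Approved — every class gave the required vote.

Class I: 3/4 of 1455600 = 1091700; 1,091,700 required, 1,092,001 in favor — approved.
Class II: 4/5 of 20503042 = 16402433.60, rounded up to 16402434; 16,402,434 required, 16,404,077 in favor — approved.
Class III: 3/4 of 1806146 = 1354609.50, rounded up to 1354610; 1,354,610 required, 1,354,808 in favor — approved.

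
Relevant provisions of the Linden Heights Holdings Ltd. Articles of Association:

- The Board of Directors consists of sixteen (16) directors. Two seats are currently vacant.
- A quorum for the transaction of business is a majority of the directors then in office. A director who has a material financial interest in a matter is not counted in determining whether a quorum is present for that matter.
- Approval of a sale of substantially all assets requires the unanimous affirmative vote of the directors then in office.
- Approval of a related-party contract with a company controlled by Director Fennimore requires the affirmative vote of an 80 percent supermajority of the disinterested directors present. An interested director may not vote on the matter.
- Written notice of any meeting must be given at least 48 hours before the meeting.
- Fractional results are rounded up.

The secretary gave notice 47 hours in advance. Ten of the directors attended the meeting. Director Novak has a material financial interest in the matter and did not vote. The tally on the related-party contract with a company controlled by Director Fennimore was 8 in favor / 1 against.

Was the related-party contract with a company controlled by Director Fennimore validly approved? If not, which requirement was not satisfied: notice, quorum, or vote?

Notice: 47 hours given; 48 required (47 < 48). Not satisfied.
Quorum: 10 present, but the 1 interested director does not count, leaving 9. Quorum is 8. Satisfied.
Vote: the related-party contract with a company controlled by Director Fennimore requires four-fifths of the disinterested directors present (10 − 1 = 9). 4/5 of 9 = 7.20, rounded up to 8, so 8 affirmative votes are needed; 8 voted in favor. Satisfied.

Invalid — notice requirement not satisfied.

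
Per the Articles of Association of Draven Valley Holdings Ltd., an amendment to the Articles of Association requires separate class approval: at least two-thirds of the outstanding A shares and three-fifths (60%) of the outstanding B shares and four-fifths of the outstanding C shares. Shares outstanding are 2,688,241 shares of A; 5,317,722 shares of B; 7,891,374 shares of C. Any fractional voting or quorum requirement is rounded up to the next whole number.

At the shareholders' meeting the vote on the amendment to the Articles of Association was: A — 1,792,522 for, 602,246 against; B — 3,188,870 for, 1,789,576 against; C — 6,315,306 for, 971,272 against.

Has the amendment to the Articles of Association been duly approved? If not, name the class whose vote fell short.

Not approved — the B shares did not give the required vote.

A: 2/3 of 2688241 = 1792160.67, rounded up to 1792161; 1,792,161 required, 1,792,522 in favor — approved.
B: 3/5 of 5317722 = 3190633.20, rounded up to 3190634; 3,190,634 required, 3,188,870 in favor — not approved.
C: 4/5 of 7891374 = 6313099.20, rounded up to 6313100; 6,313,100 required, 6,315,306 in favor — approved.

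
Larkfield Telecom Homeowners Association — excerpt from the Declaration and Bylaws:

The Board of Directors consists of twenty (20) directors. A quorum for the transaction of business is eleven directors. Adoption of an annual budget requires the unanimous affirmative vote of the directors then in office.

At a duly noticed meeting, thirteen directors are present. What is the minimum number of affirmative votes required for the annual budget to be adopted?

20

The annual budget requires the unanimous vote of the directors then in office (20).
Unanimous means all 20.
(Only 13 can vote, so the annual budget cannot pass at this meeting, but the required vote is still 20.)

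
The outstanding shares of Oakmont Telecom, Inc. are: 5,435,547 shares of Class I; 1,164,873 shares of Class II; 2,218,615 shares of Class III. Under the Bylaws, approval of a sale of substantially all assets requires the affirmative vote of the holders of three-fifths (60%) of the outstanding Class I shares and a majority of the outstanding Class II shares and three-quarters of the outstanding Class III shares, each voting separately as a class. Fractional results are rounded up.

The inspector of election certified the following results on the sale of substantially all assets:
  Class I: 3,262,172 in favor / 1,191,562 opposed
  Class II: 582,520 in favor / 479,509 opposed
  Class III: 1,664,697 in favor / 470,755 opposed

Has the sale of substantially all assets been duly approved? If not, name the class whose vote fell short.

Class I: 3/5 of 5435547 = 3261328.20, rounded up to 3261329; 3,261,329 required, 3,262,172 in favor — approved.
Class II: a majority of 1164873 is 582437; 582,437 required, 582,520 in favor — approved.
Class III: 3/4 of 2218615 = 1663961.25, rounded up to 1663962; 1,663,962 required, 1,664,697 in favor — approved.

Approved — every class gave the required vote.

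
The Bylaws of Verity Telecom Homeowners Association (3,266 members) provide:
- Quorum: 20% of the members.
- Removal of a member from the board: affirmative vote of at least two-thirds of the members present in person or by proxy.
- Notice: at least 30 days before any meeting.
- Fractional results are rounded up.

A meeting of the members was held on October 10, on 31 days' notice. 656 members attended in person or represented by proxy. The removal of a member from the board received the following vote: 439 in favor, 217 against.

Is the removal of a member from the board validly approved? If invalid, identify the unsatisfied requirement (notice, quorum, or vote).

Notice: 31 days given; 30 required. Satisfied.
Quorum: 20% of 3,266 = 653.20, rounded up to 654; 656 present. Satisfied.
Vote: requires two-thirds of those present (656); 2/3 of 656 = 437.33, rounded up to 438, so 438 needed; 439 in favor. Satisfied.

Valid — all requirements satisfied.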